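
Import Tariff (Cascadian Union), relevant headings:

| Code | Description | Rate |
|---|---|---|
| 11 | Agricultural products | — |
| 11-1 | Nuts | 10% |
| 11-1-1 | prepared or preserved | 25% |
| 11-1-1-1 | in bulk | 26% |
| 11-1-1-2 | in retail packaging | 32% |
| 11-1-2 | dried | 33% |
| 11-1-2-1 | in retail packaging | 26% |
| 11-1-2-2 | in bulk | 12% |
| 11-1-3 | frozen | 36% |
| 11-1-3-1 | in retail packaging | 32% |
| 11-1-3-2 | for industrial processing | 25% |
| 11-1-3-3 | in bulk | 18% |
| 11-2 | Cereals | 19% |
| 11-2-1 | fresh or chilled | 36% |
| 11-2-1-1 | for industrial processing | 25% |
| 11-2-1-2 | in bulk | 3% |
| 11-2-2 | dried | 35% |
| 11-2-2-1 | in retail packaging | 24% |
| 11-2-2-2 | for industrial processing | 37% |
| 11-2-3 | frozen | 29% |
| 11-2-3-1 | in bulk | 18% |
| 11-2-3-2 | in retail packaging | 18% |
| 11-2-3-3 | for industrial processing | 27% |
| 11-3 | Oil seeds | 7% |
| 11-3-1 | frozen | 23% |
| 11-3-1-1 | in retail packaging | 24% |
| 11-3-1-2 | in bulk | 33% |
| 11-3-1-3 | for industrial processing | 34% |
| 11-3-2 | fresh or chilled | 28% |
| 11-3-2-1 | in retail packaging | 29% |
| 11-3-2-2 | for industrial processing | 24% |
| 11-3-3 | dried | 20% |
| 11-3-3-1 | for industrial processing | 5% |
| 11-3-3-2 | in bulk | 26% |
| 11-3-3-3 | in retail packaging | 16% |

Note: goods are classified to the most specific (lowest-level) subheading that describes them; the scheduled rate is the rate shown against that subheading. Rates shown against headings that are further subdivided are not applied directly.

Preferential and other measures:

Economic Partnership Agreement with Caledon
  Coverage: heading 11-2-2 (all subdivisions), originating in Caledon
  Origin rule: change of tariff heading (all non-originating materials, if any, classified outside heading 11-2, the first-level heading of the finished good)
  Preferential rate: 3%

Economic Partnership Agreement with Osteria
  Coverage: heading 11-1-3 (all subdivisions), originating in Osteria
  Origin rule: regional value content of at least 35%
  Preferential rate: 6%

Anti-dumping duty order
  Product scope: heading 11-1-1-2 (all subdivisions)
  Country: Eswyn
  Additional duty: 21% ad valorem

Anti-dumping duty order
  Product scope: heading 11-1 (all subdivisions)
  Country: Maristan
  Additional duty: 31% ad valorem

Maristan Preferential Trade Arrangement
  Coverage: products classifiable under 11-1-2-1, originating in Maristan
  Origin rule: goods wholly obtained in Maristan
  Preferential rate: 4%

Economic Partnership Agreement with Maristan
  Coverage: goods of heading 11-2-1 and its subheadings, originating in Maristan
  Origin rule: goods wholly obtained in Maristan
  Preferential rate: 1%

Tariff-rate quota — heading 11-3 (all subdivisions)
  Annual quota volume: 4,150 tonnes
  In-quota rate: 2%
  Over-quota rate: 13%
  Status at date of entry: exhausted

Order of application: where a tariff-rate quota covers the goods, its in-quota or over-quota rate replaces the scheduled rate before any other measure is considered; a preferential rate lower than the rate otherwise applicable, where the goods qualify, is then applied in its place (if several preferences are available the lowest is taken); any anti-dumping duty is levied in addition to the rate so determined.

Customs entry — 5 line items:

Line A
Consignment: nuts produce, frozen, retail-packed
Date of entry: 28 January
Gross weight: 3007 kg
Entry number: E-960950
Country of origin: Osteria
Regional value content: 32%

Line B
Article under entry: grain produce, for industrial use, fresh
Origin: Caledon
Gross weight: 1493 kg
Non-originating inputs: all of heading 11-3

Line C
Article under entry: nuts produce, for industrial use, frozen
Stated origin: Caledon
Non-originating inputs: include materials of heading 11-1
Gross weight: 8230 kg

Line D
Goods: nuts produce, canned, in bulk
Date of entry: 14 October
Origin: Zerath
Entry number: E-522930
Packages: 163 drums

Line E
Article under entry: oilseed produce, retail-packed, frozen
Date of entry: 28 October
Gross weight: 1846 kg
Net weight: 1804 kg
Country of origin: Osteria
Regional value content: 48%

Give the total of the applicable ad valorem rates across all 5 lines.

Line A: nuts → 11-1; frozen → 11-1-3; retail-packed → 11-1-3-1. Scheduled 32%. Osteria agreement on 11-1-3: RVC < 35%. → 32%.
Line B: grain → 11-2; fresh → 11-2-1; for industrial use → 11-2-1-1. Scheduled 25%. Caledon agreement on 11-2-2: 11-2-1-1 not covered. → 25%.
Line C: nuts → 11-1; frozen → 11-1-3; for industrial use → 11-1-3-2. Scheduled 25%. Caledon agreement on 11-2-2: 11-1-3-2 not covered. → 25%.
Line D: nuts → 11-1; canned → 11-1-1; in bulk → 11-1-1-1. Scheduled 26%. No special measure applies. → 26%.
Line E: oilseed → 11-3; frozen → 11-3-1; retail-packed → 11-3-1-1. Scheduled 24%. quota on 11-3 exhausted → over-quota 13%; Osteria agreement on 11-1-3: 11-3-1-1 not covered. → 13%.
Sum: 32% + 25% + 25% + 26% + 13% = 121%.

121%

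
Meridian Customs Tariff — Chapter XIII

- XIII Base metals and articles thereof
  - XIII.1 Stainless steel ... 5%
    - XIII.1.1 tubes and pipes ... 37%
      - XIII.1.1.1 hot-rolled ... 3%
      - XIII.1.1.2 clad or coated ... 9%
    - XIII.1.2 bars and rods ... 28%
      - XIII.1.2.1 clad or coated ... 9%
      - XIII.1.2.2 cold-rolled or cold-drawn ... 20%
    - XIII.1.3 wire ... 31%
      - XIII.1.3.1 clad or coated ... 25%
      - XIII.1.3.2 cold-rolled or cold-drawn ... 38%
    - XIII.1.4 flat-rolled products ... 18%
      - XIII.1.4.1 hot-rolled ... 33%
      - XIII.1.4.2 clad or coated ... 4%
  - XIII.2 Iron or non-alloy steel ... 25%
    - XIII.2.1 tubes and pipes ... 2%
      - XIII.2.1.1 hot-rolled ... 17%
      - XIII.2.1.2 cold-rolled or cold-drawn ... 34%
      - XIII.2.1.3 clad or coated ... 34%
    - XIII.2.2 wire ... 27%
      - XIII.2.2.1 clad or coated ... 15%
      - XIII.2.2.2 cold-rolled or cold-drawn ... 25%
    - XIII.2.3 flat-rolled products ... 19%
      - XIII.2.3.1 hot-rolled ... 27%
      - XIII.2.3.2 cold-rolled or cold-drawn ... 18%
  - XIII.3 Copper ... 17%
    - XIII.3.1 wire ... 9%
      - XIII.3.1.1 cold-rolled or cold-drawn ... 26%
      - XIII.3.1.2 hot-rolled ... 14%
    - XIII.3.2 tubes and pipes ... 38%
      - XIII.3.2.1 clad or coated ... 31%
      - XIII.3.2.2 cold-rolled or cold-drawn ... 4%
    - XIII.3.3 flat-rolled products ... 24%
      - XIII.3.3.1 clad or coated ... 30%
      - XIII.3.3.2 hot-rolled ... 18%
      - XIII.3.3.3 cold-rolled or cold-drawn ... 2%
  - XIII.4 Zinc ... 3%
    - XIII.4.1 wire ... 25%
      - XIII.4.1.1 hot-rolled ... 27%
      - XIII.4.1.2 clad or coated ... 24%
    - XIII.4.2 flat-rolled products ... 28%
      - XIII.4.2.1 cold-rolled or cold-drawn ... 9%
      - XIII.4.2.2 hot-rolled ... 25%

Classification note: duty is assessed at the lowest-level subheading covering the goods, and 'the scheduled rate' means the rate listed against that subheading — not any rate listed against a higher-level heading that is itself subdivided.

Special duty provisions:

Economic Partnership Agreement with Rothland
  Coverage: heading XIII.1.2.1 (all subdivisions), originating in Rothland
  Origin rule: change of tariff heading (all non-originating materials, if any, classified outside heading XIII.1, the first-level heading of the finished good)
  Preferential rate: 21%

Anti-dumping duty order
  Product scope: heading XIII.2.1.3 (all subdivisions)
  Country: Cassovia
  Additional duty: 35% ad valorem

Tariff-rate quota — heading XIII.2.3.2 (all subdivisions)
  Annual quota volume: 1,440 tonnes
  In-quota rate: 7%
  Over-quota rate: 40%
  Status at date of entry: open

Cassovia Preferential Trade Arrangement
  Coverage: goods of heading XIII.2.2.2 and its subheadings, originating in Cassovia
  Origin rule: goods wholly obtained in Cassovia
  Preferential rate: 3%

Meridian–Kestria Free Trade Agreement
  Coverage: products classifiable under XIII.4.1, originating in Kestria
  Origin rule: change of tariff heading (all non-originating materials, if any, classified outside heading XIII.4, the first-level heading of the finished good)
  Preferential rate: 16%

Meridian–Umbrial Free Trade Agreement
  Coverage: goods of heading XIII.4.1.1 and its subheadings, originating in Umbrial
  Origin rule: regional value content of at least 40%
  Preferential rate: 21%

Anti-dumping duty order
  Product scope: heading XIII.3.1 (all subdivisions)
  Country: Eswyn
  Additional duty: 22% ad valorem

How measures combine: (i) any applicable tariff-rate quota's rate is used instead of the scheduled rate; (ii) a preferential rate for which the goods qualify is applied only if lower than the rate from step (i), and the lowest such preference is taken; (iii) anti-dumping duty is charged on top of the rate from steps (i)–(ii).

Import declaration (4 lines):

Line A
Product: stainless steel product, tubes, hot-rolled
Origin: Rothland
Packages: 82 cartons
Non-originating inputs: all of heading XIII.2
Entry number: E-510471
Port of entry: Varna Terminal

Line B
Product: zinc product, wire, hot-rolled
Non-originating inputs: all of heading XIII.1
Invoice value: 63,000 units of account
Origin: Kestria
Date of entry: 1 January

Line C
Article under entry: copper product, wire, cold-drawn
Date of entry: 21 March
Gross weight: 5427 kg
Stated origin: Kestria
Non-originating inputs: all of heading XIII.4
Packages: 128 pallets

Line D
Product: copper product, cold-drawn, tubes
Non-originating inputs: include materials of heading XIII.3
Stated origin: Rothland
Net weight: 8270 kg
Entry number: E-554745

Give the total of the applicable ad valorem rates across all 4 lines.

49%

Line A: stainless steel → XIII.1; tubes → XIII.1.1; hot-rolled → XIII.1.1.1. Scheduled 3%. Rothland agreement on XIII.1.2.1: XIII.1.1.1 not covered. → 3%.
Line B: zinc → XIII.4; wire → XIII.4.1; hot-rolled → XIII.4.1.1. Scheduled 27%. Kestria agreement on XIII.4.1: CTH met → 16% available; preferential 16%. → 16%.
Line C: copper → XIII.3; wire → XIII.3.1; cold-drawn → XIII.3.1.1. Scheduled 26%. Kestria agreement on XIII.4.1: XIII.3.1.1 not covered. → 26%.
Line D: copper → XIII.3; tubes → XIII.3.2; cold-drawn → XIII.3.2.2. Scheduled 4%. Rothland agreement on XIII.1.2.1: XIII.3.2.2 not covered. → 4%.
Sum: 3% + 16% + 26% + 4% = 49%.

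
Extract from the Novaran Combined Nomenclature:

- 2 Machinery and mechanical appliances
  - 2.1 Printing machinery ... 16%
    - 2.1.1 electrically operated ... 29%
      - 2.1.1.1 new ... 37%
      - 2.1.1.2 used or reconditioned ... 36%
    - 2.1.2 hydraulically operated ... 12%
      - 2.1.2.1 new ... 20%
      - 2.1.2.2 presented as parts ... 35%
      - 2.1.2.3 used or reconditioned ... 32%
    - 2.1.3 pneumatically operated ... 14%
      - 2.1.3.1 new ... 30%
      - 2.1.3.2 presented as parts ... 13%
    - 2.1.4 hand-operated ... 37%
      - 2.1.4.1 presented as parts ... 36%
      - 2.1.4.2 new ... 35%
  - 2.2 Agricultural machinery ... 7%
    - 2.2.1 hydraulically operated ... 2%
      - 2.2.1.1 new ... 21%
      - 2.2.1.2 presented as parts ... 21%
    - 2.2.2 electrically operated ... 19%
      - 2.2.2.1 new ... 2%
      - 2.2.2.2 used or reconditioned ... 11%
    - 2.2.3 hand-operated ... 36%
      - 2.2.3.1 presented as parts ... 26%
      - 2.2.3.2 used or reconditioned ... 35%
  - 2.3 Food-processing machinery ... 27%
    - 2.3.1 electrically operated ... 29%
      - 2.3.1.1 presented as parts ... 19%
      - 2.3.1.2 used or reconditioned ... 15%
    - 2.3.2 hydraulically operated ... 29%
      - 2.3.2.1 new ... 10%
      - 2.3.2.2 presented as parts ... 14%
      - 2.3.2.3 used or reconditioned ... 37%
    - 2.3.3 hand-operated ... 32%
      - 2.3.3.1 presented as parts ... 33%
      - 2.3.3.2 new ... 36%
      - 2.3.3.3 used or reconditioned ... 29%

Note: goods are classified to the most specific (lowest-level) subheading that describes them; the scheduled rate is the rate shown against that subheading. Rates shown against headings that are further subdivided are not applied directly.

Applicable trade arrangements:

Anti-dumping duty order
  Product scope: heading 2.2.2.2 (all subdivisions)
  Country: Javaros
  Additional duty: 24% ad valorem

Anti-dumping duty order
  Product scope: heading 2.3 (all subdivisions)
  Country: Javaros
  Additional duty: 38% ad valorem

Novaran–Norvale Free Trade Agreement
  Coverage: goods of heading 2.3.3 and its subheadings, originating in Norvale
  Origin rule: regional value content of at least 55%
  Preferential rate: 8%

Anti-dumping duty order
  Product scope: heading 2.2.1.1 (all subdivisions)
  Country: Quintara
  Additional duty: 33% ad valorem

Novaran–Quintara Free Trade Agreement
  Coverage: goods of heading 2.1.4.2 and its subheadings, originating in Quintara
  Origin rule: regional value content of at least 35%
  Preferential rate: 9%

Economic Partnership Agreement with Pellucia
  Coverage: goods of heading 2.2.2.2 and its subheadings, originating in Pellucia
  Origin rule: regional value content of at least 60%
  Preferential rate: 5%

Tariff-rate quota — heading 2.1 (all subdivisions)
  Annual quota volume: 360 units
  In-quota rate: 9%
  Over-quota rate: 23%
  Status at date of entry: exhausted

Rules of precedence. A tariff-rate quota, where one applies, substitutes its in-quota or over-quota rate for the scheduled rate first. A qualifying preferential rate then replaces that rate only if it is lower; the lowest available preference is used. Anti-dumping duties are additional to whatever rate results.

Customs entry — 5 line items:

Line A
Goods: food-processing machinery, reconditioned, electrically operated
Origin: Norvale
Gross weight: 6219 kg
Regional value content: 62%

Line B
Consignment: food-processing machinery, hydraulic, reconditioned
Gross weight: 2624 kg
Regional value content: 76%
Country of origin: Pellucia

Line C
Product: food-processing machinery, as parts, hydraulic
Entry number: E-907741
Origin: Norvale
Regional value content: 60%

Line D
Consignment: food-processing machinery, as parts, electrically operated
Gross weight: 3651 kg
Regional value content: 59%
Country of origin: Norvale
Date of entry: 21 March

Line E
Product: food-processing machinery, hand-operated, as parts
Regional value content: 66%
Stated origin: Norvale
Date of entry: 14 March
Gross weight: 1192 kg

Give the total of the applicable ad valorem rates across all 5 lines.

93%

Line A: food-processing → 2.3; electrically operated → 2.3.1; reconditioned → 2.3.1.2. Scheduled 15%. Norvale agreement on 2.3.3: 2.3.1.2 not covered. → 15%.
Line B: food-processing → 2.3; hydraulic → 2.3.2; reconditioned → 2.3.2.3. Scheduled 37%. Pellucia agreement on 2.2.2.2: 2.3.2.3 not covered. → 37%.
Line C: food-processing → 2.3; hydraulic → 2.3.2; as parts → 2.3.2.2. Scheduled 14%. Norvale agreement on 2.3.3: 2.3.2.2 not covered. → 14%.
Line D: food-processing → 2.3; electrically operated → 2.3.1; as parts → 2.3.1.1. Scheduled 19%. Norvale agreement on 2.3.3: 2.3.1.1 not covered. → 19%.
Line E: food-processing → 2.3; hand-operated → 2.3.3; as parts → 2.3.3.1. Scheduled 33%. Norvale agreement on 2.3.3: RVC ≥ 55% → 8% available; preferential 8%. → 8%.
Sum: 15% + 37% + 14% + 19% + 8% = 93%.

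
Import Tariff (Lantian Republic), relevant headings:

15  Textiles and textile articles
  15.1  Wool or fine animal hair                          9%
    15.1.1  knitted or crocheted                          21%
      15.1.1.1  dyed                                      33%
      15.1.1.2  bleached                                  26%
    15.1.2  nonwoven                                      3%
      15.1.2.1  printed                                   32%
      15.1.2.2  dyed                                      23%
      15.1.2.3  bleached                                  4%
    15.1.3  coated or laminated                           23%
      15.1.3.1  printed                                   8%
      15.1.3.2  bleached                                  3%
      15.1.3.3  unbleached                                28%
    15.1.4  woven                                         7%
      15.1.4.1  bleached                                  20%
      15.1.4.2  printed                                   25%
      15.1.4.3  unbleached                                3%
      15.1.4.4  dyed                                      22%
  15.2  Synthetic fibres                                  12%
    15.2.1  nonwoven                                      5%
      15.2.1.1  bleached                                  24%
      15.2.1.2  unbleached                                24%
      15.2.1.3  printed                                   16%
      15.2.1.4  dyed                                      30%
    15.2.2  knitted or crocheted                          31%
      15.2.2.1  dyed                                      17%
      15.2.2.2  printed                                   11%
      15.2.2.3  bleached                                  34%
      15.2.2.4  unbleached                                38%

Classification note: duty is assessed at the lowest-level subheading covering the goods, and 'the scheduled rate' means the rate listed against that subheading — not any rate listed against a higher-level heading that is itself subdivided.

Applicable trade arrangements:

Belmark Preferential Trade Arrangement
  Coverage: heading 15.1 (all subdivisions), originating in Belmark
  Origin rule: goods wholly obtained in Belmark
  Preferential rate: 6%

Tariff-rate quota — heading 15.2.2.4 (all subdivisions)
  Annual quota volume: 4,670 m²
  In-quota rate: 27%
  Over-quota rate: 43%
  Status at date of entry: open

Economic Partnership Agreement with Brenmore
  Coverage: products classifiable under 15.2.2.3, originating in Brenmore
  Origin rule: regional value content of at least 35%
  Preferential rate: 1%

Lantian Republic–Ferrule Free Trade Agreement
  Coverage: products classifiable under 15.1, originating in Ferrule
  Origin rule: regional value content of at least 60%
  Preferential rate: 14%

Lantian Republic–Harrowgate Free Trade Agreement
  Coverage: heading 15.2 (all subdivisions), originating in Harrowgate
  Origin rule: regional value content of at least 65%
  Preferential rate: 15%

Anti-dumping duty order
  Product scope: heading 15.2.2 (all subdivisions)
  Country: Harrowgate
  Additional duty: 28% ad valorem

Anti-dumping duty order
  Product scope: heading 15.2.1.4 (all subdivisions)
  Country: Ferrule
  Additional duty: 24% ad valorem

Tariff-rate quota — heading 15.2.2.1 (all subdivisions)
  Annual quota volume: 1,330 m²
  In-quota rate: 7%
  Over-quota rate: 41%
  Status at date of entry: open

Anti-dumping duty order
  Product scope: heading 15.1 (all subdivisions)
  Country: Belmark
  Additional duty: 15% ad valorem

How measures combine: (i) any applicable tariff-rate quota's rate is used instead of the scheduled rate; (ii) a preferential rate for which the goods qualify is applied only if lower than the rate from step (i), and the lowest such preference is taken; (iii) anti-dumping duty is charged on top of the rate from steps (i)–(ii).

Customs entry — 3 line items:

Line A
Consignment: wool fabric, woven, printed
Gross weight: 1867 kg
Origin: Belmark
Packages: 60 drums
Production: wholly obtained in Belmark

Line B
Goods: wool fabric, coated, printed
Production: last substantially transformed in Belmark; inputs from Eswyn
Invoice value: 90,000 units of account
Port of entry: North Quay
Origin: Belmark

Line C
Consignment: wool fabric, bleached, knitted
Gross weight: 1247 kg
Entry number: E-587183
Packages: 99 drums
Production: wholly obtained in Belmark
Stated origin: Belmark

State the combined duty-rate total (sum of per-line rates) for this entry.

Line A: wool → 15.1; woven → 15.1.4; printed → 15.1.4.2. Scheduled 25%. Belmark agreement on 15.1: wholly obtained → 6% available; preferential 6%; anti-dumping (Belmark, 15.1): +15%; total 6% + 15% = 21%. → 21%.
Line B: wool → 15.1; coated → 15.1.3; printed → 15.1.3.1. Scheduled 8%. Belmark agreement on 15.1: not wholly obtained; anti-dumping (Belmark, 15.1): +15%; total 8% + 15% = 23%. → 23%.
Line C: wool → 15.1; knitted → 15.1.1; bleached → 15.1.1.2. Scheduled 26%. Belmark agreement on 15.1: wholly obtained → 6% available; preferential 6%; anti-dumping (Belmark, 15.1): +15%; total 6% + 15% = 21%. → 21%.
Sum: 21% + 23% + 21% = 65%.

65%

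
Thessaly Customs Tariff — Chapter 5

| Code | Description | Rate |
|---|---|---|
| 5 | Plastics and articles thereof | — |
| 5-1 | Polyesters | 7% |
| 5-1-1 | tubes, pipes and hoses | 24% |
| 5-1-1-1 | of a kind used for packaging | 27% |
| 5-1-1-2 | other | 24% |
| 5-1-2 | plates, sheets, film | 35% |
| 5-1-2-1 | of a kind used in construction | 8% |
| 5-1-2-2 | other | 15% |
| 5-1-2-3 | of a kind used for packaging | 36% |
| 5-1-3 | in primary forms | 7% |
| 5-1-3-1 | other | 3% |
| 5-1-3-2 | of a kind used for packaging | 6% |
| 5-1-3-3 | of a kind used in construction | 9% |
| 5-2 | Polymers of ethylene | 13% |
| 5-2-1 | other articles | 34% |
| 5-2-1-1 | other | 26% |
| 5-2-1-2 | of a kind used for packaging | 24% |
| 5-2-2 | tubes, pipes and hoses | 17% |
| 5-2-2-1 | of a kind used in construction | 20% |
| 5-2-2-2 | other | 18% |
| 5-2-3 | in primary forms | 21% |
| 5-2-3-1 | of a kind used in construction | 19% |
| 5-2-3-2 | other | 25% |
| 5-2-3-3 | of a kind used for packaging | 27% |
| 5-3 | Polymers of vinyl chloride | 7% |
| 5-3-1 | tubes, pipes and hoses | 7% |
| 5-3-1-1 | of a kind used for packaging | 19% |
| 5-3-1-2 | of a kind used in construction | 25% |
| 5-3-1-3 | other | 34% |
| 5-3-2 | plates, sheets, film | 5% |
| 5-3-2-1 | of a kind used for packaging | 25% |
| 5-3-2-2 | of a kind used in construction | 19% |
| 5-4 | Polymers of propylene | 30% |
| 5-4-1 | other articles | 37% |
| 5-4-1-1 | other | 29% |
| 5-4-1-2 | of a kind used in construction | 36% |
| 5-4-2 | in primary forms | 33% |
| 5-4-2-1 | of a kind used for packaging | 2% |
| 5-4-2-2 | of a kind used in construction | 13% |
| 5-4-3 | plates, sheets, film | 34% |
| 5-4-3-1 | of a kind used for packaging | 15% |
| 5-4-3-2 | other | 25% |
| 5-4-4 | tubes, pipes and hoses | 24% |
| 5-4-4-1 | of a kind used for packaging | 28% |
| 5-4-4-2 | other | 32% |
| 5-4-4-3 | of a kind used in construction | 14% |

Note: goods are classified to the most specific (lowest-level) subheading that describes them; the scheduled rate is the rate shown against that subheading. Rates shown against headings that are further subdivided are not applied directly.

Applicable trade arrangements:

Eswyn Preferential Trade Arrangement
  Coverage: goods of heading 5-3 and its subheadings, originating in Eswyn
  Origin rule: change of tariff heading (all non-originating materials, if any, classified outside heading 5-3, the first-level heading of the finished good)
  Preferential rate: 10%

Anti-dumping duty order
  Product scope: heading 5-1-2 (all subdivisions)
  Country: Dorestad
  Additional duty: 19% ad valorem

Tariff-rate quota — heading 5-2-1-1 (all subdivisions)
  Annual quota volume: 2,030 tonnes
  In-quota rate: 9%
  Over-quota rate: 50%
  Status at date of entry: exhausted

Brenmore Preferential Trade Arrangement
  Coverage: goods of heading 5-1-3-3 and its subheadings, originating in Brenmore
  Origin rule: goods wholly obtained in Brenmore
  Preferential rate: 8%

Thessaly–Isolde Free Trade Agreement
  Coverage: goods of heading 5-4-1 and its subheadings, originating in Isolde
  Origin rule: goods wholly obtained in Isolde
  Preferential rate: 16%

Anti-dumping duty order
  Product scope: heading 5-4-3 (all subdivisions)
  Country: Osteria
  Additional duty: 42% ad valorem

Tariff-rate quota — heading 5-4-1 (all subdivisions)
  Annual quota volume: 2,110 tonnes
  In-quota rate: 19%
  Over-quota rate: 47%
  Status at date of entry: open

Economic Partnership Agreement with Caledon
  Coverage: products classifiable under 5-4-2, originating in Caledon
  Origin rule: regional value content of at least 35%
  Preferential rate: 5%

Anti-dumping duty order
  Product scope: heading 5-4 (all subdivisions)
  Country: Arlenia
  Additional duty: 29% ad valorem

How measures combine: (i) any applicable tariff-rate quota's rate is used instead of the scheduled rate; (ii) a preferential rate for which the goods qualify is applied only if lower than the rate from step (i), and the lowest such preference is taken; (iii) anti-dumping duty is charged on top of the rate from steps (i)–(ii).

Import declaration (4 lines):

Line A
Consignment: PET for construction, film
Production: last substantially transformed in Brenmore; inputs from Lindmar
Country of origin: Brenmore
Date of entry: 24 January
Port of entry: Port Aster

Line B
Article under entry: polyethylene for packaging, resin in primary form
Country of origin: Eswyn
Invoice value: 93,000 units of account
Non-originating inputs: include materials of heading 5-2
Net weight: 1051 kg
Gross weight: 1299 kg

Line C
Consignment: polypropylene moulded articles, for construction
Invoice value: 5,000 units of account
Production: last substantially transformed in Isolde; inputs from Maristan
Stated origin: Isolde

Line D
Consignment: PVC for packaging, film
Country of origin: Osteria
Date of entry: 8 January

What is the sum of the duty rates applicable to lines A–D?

Line A: PET → 5-1; film → 5-1-2; for construction → 5-1-2-1. Scheduled 8%. Brenmore agreement on 5-1-3-3: 5-1-2-1 not covered. → 8%.
Line B: polyethylene → 5-2; resin in primary form → 5-2-3; for packaging → 5-2-3-3. Scheduled 27%. Eswyn agreement on 5-3: 5-2-3-3 not covered. → 27%.
Line C: polypropylene → 5-4; moulded articles → 5-4-1; for construction → 5-4-1-2. Scheduled 36%. quota on 5-4-1 open → in-quota 19%; Isolde agreement on 5-4-1: not wholly obtained. → 19%.
Line D: PVC → 5-3; film → 5-3-2; for packaging → 5-3-2-1. Scheduled 25%. No special measure applies. → 25%.
Sum: 8% + 27% + 19% + 25% = 79%.

79%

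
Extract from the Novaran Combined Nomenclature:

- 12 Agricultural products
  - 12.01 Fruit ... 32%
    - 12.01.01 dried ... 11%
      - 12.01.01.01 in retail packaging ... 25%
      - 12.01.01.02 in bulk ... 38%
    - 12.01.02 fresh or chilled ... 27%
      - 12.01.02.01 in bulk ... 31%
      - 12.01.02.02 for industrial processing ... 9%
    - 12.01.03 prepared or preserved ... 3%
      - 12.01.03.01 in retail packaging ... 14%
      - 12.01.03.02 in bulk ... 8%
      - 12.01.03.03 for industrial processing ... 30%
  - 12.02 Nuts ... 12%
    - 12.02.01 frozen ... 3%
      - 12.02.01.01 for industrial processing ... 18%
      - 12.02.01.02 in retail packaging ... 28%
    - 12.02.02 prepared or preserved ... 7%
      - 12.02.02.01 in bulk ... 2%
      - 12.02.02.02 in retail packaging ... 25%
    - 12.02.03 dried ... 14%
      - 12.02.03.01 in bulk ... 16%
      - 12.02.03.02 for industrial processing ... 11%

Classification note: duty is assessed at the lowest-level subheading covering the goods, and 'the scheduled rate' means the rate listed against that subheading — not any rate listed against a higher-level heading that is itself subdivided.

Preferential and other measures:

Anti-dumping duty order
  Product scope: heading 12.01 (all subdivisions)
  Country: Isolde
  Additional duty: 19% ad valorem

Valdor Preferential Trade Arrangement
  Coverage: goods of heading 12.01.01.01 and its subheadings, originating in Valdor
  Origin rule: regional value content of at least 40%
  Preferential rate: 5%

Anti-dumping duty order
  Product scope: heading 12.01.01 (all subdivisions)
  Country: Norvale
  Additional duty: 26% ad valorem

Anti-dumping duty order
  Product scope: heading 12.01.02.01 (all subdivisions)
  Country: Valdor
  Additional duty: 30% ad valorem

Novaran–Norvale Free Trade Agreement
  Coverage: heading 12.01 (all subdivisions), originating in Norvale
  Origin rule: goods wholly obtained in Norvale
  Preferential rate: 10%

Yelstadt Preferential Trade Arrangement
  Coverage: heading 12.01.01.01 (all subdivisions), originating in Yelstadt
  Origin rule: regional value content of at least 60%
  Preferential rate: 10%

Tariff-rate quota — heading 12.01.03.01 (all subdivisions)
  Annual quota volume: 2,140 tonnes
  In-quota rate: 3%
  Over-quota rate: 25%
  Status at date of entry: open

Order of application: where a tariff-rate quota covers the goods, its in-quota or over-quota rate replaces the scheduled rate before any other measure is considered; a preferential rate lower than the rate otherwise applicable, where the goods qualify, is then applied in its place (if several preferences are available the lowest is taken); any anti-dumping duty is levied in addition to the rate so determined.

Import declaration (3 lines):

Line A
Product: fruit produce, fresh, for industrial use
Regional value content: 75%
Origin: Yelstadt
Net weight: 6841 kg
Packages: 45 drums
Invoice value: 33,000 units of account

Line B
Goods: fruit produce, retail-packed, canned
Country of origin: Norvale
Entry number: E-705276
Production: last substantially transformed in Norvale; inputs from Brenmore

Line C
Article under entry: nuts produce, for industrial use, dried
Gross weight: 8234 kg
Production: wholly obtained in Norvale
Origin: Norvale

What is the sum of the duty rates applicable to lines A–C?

Line A: fruit → 12.01; fresh → 12.01.02; for industrial use → 12.01.02.02. Scheduled 9%. Yelstadt agreement on 12.01.01.01: 12.01.02.02 not covered. → 9%.
Line B: fruit → 12.01; canned → 12.01.03; retail-packed → 12.01.03.01. Scheduled 14%. quota on 12.01.03.01 open → in-quota 3%; Norvale agreement on 12.01: not wholly obtained. → 3%.
Line C: nuts → 12.02; dried → 12.02.03; for industrial use → 12.02.03.02. Scheduled 11%. Norvale agreement on 12.01: 12.02.03.02 not covered. → 11%.
Sum: 9% + 3% + 11% = 23%.

23%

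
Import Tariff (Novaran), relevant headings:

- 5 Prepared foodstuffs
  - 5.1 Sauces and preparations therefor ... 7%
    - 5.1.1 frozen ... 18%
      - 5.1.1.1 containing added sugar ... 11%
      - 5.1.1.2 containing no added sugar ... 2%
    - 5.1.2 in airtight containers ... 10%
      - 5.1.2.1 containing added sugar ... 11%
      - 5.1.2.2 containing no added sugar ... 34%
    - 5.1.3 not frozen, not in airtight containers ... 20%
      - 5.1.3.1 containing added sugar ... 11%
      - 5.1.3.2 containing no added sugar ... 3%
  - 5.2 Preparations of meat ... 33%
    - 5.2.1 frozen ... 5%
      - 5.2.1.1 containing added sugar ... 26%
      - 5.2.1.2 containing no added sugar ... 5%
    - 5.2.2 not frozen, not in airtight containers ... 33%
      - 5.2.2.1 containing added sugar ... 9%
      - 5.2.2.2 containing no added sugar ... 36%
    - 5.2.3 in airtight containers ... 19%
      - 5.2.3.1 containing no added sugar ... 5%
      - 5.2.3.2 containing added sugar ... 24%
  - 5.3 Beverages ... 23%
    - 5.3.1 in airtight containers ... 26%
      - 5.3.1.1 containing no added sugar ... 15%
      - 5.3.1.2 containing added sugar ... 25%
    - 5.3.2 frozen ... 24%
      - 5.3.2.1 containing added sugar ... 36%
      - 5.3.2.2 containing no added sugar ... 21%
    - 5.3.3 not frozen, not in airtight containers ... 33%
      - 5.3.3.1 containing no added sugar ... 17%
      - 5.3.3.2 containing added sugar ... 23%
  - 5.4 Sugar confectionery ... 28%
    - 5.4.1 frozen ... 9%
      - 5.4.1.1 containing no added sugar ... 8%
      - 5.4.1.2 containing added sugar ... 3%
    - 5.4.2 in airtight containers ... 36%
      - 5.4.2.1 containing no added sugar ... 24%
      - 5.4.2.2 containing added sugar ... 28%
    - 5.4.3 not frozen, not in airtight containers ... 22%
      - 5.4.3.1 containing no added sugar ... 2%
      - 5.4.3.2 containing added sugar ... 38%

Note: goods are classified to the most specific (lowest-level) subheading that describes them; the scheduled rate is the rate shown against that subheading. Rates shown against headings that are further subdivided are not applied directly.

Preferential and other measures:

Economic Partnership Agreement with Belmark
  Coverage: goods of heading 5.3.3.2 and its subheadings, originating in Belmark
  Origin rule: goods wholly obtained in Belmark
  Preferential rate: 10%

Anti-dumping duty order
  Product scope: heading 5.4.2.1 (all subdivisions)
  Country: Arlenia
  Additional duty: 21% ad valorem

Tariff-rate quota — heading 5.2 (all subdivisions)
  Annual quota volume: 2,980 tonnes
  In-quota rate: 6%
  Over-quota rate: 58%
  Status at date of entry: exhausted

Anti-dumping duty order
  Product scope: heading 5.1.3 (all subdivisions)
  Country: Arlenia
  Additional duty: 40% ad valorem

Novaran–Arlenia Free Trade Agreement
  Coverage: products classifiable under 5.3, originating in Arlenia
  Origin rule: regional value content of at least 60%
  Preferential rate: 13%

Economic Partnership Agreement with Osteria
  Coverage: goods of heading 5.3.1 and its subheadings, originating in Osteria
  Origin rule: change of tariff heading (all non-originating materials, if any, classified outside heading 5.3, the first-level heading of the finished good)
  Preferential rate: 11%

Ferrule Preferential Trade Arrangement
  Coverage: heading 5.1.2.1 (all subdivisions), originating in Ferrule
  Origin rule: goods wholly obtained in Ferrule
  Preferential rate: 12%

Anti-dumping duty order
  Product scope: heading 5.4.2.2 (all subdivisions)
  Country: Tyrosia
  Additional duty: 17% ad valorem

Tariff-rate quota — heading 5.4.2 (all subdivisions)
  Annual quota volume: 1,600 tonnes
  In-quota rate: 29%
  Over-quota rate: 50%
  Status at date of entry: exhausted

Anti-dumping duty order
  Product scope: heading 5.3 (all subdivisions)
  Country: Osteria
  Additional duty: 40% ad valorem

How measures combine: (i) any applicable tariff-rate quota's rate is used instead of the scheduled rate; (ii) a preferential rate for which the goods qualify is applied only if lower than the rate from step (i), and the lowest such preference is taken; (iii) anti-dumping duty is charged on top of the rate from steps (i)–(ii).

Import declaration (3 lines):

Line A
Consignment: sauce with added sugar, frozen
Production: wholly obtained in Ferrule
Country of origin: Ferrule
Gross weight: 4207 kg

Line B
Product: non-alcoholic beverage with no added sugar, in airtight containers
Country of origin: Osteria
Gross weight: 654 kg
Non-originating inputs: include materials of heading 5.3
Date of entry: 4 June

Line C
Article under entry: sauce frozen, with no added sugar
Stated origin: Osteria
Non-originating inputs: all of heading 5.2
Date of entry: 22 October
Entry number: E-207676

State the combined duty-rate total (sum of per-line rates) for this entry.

68%

Line A: sauce → 5.1; frozen → 5.1.1; with added sugar → 5.1.1.1. Scheduled 11%. Ferrule agreement on 5.1.2.1: 5.1.1.1 not covered. → 11%.
Line B: non-alcoholic beverage → 5.3; in airtight containers → 5.3.1; with no added sugar → 5.3.1.1. Scheduled 15%. Osteria agreement on 5.3.1: CTH not met; anti-dumping (Osteria, 5.3): +40%; total 15% + 40% = 55%. → 55%.
Line C: sauce → 5.1; frozen → 5.1.1; with no added sugar → 5.1.1.2. Scheduled 2%. Osteria agreement on 5.3.1: 5.1.1.2 not covered. → 2%.
Sum: 11% + 55% + 2% = 68%.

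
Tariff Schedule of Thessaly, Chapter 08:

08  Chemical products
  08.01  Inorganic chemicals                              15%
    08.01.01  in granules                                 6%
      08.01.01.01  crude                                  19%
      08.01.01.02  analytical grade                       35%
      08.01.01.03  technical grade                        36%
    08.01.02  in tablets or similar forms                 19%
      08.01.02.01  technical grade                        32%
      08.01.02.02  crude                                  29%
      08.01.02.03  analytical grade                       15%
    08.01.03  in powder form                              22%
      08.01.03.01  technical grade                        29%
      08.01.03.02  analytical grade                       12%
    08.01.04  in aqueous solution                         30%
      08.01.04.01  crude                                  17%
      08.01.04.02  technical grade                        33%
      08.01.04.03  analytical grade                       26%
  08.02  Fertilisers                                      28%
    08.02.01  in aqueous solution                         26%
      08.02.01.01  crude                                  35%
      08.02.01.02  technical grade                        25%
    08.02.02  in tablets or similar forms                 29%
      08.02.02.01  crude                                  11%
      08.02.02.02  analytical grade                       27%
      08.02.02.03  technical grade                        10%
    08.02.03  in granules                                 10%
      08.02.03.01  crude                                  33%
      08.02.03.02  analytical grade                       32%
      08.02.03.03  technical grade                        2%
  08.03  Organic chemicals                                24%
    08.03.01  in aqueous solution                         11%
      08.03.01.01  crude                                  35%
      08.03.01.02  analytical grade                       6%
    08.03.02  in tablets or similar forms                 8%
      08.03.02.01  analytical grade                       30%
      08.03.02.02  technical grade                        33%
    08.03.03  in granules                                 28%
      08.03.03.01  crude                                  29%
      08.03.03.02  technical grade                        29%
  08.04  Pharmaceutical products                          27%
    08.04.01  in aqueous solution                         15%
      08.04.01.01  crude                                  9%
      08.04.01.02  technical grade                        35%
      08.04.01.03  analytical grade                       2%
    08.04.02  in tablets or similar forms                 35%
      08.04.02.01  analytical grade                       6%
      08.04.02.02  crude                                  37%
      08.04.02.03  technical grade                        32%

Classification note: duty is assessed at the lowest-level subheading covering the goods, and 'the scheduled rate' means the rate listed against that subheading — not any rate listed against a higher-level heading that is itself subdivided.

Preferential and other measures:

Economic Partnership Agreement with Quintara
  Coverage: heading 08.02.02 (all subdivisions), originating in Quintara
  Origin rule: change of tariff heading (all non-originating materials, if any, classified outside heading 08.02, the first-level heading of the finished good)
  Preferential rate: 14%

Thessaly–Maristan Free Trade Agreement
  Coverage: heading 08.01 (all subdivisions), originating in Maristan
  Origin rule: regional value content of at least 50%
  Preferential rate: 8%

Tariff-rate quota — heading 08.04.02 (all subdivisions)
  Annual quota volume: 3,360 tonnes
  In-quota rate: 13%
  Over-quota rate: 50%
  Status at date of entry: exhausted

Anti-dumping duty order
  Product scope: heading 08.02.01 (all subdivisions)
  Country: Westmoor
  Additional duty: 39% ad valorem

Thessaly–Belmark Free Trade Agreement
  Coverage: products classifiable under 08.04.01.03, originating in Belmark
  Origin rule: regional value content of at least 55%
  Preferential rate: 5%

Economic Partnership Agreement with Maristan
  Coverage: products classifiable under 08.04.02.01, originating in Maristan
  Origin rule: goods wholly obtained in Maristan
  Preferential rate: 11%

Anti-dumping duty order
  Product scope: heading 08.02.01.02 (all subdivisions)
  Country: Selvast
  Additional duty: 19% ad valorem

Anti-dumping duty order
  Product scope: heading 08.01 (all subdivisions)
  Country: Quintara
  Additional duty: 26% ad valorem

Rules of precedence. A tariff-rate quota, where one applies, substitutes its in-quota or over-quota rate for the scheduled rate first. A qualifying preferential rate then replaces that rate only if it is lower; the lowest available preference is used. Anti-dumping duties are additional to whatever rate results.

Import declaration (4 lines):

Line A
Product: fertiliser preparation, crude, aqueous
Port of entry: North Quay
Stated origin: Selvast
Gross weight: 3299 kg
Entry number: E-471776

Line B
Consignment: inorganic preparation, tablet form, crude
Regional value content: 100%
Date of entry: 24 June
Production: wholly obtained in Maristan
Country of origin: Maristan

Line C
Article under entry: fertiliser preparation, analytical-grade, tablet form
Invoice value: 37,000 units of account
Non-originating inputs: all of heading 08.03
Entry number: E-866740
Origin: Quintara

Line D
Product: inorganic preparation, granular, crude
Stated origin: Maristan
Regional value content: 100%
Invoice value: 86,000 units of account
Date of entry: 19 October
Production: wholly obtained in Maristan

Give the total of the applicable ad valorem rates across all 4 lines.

65%

Line A: fertiliser → 08.02; aqueous → 08.02.01; crude → 08.02.01.01. Scheduled 35%. No special measure applies. → 35%.
Line B: inorganic → 08.01; tablet form → 08.01.02; crude → 08.01.02.02. Scheduled 29%. Maristan agreement on 08.01: RVC ≥ 50% → 8% available; Maristan agreement on 08.04.02.01: 08.01.02.02 not covered; preferential 8%. → 8%.
Line C: fertiliser → 08.02; tablet form → 08.02.02; analytical-grade → 08.02.02.02. Scheduled 27%. Quintara agreement on 08.02.02: CTH met → 14% available; preferential 14%. → 14%.
Line D: inorganic → 08.01; granular → 08.01.01; crude → 08.01.01.01. Scheduled 19%. Maristan agreement on 08.01: RVC ≥ 50% → 8% available; Maristan agreement on 08.04.02.01: 08.01.01.01 not covered; preferential 8%. → 8%.
Sum: 35% + 8% + 14% + 8% = 65%.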